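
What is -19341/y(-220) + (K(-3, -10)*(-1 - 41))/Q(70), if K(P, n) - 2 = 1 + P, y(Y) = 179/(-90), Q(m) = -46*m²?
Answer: 1740690/179 ≈ 9724.5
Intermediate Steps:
y(Y) = -179/90 (y(Y) = 179*(-1/90) = -179/90)
K(P, n) = 3 + P (K(P, n) = 2 + (1 + P) = 3 + P)
-19341/y(-220) + (K(-3, -10)*(-1 - 41))/Q(70) = -19341/(-179/90) + ((3 - 3)*(-1 - 41))/((-46*70²)) = -19341*(-90/179) + (0*(-42))/((-46*4900)) = 1740690/179 + 0/(-225400) = 1740690/179 + 0*(-1/225400) = 1740690/179 + 0 = 1740690/179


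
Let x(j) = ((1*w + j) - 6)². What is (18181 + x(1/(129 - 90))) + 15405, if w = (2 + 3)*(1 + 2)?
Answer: 51208210/1521 ≈ 33667.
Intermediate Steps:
w = 15 (w = 5*3 = 15)
x(j) = (9 + j)² (x(j) = ((1*15 + j) - 6)² = ((15 + j) - 6)² = (9 + j)²)
(18181 + x(1/(129 - 90))) + 15405 = (18181 + (9 + 1/(129 - 90))²) + 15405 = (18181 + (9 + 1/39)²) + 15405 = (18181 + (352/39)²) + 15405 = (18181 + 123904/1521) + 15405 = 27777205/1521 + 15405 = 51208210/1521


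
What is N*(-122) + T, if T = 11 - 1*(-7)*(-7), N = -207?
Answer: 25216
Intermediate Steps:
T = -38 (T = 11 + 7*(-7) = 11 - 49 = -38)
N*(-122) + T = -207*(-122) - 38 = 25254 - 38 = 25216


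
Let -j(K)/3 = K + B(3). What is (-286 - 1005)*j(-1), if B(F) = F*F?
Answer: 30984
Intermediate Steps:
B(F) = F²
j(K) = -27 - 3*K (j(K) = -3*(K + 3²) = -3*(K + 9) = -3*(9 + K) = -27 - 3*K)
(-286 - 1005)*j(-1) = (-286 - 1005)*(-27 - 3*(-1)) = -1291*(-27 + 3) = -1291*(-24) = 30984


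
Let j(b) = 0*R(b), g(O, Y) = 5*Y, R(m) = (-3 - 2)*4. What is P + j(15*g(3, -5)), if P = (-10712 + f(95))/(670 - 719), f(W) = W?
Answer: 10617/49 ≈ 216.67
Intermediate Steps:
R(m) = -20 (R(m) = -5*4 = -20)
j(b) = 0 (j(b) = 0*(-20) = 0)
P = 10617/49 (P = (-10712 + 95)/(670 - 719) = -10617/(-49) = -10617*(-1/49) = 10617/49 ≈ 216.67)
P + j(15*g(3, -5)) = 10617/49 + 0 = 10617/49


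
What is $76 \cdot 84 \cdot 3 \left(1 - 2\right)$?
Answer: $-19152$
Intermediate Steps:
$76 \cdot 84 \cdot 3 \left(1 - 2\right) = 6384 \cdot 3 \left(-1\right) = 6384 \left(-3\right) = -19152$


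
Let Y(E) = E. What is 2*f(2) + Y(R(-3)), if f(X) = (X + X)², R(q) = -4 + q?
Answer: 25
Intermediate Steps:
f(X) = 4*X² (f(X) = (2*X)² = 4*X²)
2*f(2) + Y(R(-3)) = 2*(4*2²) + (-4 - 3) = 2*(4*4) - 7 = 2*16 - 7 = 32 - 7 = 25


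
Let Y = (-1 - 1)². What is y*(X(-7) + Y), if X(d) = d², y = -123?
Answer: -6519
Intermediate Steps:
Y = 4 (Y = (-2)² = 4)
y*(X(-7) + Y) = -123*((-7)² + 4) = -123*(49 + 4) = -123*53 = -6519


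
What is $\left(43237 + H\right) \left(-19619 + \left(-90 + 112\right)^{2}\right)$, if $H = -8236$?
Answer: $-669744135$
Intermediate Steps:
$\left(43237 + H\right) \left(-19619 + \left(-90 + 112\right)^{2}\right) = \left(43237 - 8236\right) \left(-19619 + \left(-90 + 112\right)^{2}\right) = 35001 \left(-19619 + 22^{2}\right) = 35001 \left(-19619 + 484\right) = 35001 \left(-19135\right) = -669744135$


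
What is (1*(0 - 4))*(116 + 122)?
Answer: -952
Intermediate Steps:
(1*(0 - 4))*(116 + 122) = (1*(-4))*238 = -4*238 = -952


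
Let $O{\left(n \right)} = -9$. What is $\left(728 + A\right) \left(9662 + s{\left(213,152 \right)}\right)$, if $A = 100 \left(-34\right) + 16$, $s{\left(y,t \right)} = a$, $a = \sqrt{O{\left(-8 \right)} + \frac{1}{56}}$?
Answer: $-25662272 - \frac{664 i \sqrt{7042}}{7} \approx -2.5662 \cdot 10^{7} - 7960.1 i$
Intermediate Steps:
$a = \frac{i \sqrt{7042}}{28}$ ($a = \sqrt{-9 + \frac{1}{56}} = \sqrt{- \frac{503}{56}} = \frac{i \sqrt{7042}}{28} \approx 2.997 i$)
$s{\left(y,t \right)} = \frac{i \sqrt{7042}}{28}$
$A = -3384$ ($A = -3400 + 16 = -3384$)
$\left(728 + A\right) \left(9662 + s{\left(213,152 \right)}\right) = \left(728 - 3384\right) \left(9662 + \frac{i \sqrt{7042}}{28}\right) = - 2656 \left(9662 + \frac{i \sqrt{7042}}{28}\right) = -25662272 - \frac{664 i \sqrt{7042}}{7}$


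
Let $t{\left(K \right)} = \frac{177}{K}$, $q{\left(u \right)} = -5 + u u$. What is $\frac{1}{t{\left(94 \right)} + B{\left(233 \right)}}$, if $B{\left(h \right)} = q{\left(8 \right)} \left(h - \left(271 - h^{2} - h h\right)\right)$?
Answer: $\frac{94}{601963017} \approx 1.5616 \cdot 10^{-7}$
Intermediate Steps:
$q{\left(u \right)} = -5 + u^{2}$
$B{\left(h \right)} = -15989 + 59 h + 118 h^{2}$ ($B{\left(h \right)} = \left(-5 + 8^{2}\right) \left(h - \left(271 - h^{2} - h h\right)\right) = \left(-5 + 64\right) \left(h + \left(\left(h^{2} + h^{2}\right) - 271\right)\right) = 59 \left(h + \left(2 h^{2} - 271\right)\right) = 59 \left(h + \left(-271 + 2 h^{2}\right)\right) = 59 \left(-271 + h + 2 h^{2}\right) = -15989 + 59 h + 118 h^{2}$)
$\frac{1}{t{\left(94 \right)} + B{\left(233 \right)}} = \frac{1}{\frac{177}{94} + \left(-15989 + 59 \cdot 233 + 118 \cdot 233^{2}\right)} = \frac{1}{177 \cdot \frac{1}{94} + \left(-15989 + 13747 + 118 \cdot 54289\right)} = \frac{1}{\frac{177}{94} + \left(-15989 + 13747 + 6406102\right)} = \frac{1}{\frac{177}{94} + 6403860} = \frac{1}{\frac{601963017}{94}} = \frac{94}{601963017}$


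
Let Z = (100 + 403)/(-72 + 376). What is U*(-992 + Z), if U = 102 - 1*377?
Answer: 82792875/304 ≈ 2.7235e+5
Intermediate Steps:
Z = 503/304 ≈ 1.6546
U = -275 (U = 102 - 377 = -275)
U*(-992 + Z) = -275*(-992 + 503/304) = -275*(-301065/304) = 82792875/304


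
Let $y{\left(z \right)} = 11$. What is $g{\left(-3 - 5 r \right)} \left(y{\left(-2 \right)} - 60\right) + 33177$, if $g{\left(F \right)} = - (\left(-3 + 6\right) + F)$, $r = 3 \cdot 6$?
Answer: $28767$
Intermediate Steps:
$r = 18$
$g{\left(F \right)} = -3 - F$ ($g{\left(F \right)} = - (3 + F) = -3 - F$)
$g{\left(-3 - 5 r \right)} \left(y{\left(-2 \right)} - 60\right) + 33177 = \left(-3 - \left(-3 - 90\right)\right) \left(11 - 60\right) + 33177 = \left(-3 - \left(-3 - 90\right)\right) \left(-49\right) + 33177 = \left(-3 - -93\right) \left(-49\right) + 33177 = \left(-3 + 93\right) \left(-49\right) + 33177 = 90 \left(-49\right) + 33177 = -4410 + 33177 = 28767$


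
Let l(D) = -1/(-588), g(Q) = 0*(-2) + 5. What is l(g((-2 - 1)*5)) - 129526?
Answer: -76161287/588 ≈ -1.2953e+5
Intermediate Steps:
g(Q) = 5 (g(Q) = 0 + 5 = 5)
l(D) = 1/588 (l(D) = -1*(-1/588) = 1/588)
l(g((-2 - 1)*5)) - 129526 = 1/588 - 129526 = -76161287/588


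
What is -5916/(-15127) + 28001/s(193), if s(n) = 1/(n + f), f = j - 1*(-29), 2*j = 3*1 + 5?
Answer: 95727080618/15127 ≈ 6.3282e+6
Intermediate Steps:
j = 4 (j = (3*1 + 5)/2 = (3 + 5)/2 = (1/2)*8 = 4)
f = 33 (f = 4 - 1*(-29) = 4 + 29 = 33)
s(n) = 1/(33 + n) (s(n) = 1/(n + 33) = 1/(33 + n))
-5916/(-15127) + 28001/s(193) = -5916/(-15127) + 28001/(1/(33 + 193)) = -5916*(-1/15127) + 28001/(1/226) = 5916/15127 + 28001/(1/226) = 5916/15127 + 28001*226 = 5916/15127 + 6328226 = 95727080618/15127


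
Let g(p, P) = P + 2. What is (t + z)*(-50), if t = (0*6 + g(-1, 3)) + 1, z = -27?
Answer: 1050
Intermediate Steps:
g(p, P) = 2 + P
t = 6 (t = (0*6 + (2 + 3)) + 1 = (0 + 5) + 1 = 5 + 1 = 6)
(t + z)*(-50) = (6 - 27)*(-50) = -21*(-50) = 1050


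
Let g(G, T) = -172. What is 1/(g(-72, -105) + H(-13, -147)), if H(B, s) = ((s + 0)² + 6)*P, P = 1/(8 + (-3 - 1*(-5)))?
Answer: 2/3979 ≈ 0.00050264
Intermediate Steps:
P = ⅒ (P = 1/(8 + (-3 + 5)) = 1/(8 + 2) = 1/10 = ⅒ ≈ 0.10000)
H(B, s) = ⅗ + s²/10 (H(B, s) = ((s + 0)² + 6)*(⅒) = (s² + 6)*(⅒) = (6 + s²)*(⅒) = ⅗ + s²/10)
1/(g(-72, -105) + H(-13, -147)) = 1/(-172 + (⅗ + (⅒)*(-147)²)) = 1/(-172 + (⅗ + (⅒)*21609)) = 1/(-172 + (⅗ + 21609/10)) = 1/(-172 + 4323/2) = 1/(3979/2) = 2/3979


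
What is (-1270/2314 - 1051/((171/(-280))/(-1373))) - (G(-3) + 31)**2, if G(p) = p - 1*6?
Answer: -467577597613/197847 ≈ -2.3633e+6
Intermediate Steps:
G(p) = -6 + p (G(p) = p - 6 = -6 + p)
(-1270/2314 - 1051/((171/(-280))/(-1373))) - (G(-3) + 31)**2 = (-1270/2314 - 1051/((171/(-280))/(-1373))) - ((-6 - 3) + 31)**2 = (-1270*1/2314 - 1051/((171*(-1/280))*(-1/1373))) - (-9 + 31)**2 = (-635/1157 - 1051/((-171/280*(-1/1373)))) - 1*22**2 = (-635/1157 - 1051/171/384440) - 1*484 = (-635/1157 - 1051*384440/171) - 484 = (-635/1157 - 404046440/171) - 484 = -467481839665/197847 - 484 = -467577597613/197847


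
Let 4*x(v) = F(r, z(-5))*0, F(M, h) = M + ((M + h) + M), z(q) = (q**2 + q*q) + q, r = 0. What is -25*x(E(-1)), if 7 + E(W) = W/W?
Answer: 0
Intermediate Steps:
z(q) = q + 2*q**2 (z(q) = (q**2 + q**2) + q = 2*q**2 + q = q + 2*q**2)
F(M, h) = h + 3*M (F(M, h) = M + (h + 2*M) = h + 3*M)
E(W) = -6 (E(W) = -7 + W/W = -7 + 1 = -6)
x(v) = 0 (x(v) = ((-5*(1 + 2*(-5)) + 3*0)*0)/4 = ((-5*(1 - 10) + 0)*0)/4 = ((-5*(-9) + 0)*0)/4 = ((45 + 0)*0)/4 = (45*0)/4 = (1/4)*0 = 0)
-25*x(E(-1)) = -25*0 = 0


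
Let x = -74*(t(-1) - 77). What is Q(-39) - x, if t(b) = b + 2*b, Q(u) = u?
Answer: -5959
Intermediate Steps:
t(b) = 3*b
x = 5920 (x = -74*(3*(-1) - 77) = -74*(-3 - 77) = -74*(-80) = 5920)
Q(-39) - x = -39 - 1*5920 = -39 - 5920 = -5959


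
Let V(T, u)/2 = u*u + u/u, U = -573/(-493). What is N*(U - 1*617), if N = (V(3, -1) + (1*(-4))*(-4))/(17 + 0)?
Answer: -6072160/8381 ≈ -724.51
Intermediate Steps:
U = 573/493 (U = -573*(-1/493) = 573/493 ≈ 1.1623)
V(T, u) = 2 + 2*u**2 (V(T, u) = 2*(u*u + u/u) = 2*(u**2 + 1) = 2*(1 + u**2) = 2 + 2*u**2)
N = 20/17 (N = ((2 + 2*(-1)**2) + (1*(-4))*(-4))/(17 + 0) = ((2 + 2*1) - 4*(-4))/17 = ((2 + 2) + 16)*(1/17) = (4 + 16)*(1/17) = 20*(1/17) = 20/17 ≈ 1.1765)
N*(U - 1*617) = 20*(573/493 - 1*617)/17 = 20*(573/493 - 617)/17 = (20/17)*(-303608/493) = -6072160/8381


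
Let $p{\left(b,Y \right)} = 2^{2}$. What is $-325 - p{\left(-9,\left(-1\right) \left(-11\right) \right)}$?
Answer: $-329$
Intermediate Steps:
$p{\left(b,Y \right)} = 4$
$-325 - p{\left(-9,\left(-1\right) \left(-11\right) \right)} = -325 - 4 = -329$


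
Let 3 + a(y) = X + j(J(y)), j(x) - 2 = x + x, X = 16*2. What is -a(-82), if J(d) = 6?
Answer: -43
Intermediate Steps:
X = 32
j(x) = 2 + 2*x (j(x) = 2 + (x + x) = 2 + 2*x)
a(y) = 43 (a(y) = -3 + (32 + (2 + 2*6)) = -3 + (32 + (2 + 12)) = -3 + (32 + 14) = -3 + 46 = 43)
-a(-82) = -1*43 = -43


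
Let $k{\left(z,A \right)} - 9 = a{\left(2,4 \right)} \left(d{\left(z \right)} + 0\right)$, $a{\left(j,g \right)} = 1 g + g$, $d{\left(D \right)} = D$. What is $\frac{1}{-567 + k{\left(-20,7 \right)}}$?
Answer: $- \frac{1}{718} \approx -0.0013928$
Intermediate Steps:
$a{\left(j,g \right)} = 2 g$ ($a{\left(j,g \right)} = g + g = 2 g$)
$k{\left(z,A \right)} = 9 + 8 z$ ($k{\left(z,A \right)} = 9 + 2 \cdot 4 \left(z + 0\right) = 9 + 8 z$)
$\frac{1}{-567 + k{\left(-20,7 \right)}} = \frac{1}{-567 + \left(9 + 8 \left(-20\right)\right)} = \frac{1}{-567 + \left(9 - 160\right)} = \frac{1}{-567 - 151} = \frac{1}{-718} = - \frac{1}{718}$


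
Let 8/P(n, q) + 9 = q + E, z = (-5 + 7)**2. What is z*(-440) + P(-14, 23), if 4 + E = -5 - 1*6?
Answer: -1768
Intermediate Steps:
z = 4 (z = 2**2 = 4)
E = -15 (E = -4 + (-5 - 1*6) = -4 + (-5 - 6) = -4 - 11 = -15)
P(n, q) = 8/(-24 + q) (P(n, q) = 8/(-9 + (q - 15)) = 8/(-9 + (-15 + q)) = 8/(-24 + q))
z*(-440) + P(-14, 23) = 4*(-440) + 8/(-24 + 23) = -1760 + 8/(-1) = -1760 + 8*(-1) = -1760 - 8 = -1768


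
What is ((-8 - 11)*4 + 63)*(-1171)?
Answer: 15223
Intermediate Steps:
((-8 - 11)*4 + 63)*(-1171) = (-19*4 + 63)*(-1171) = (-76 + 63)*(-1171) = -13*(-1171) = 15223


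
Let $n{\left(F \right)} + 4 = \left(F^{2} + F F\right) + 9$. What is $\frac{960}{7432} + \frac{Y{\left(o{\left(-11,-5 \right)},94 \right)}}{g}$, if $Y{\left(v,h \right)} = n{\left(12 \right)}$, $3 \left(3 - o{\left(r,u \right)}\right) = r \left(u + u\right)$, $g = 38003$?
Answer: $\frac{4832557}{35304787} \approx 0.13688$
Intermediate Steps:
$n{\left(F \right)} = 5 + 2 F^{2}$ ($n{\left(F \right)} = -4 + \left(\left(F^{2} + F F\right) + 9\right) = -4 + \left(\left(F^{2} + F^{2}\right) + 9\right) = -4 + \left(2 F^{2} + 9\right) = -4 + \left(9 + 2 F^{2}\right) = 5 + 2 F^{2}$)
$o{\left(r,u \right)} = 3 - \frac{2 r u}{3}$ ($o{\left(r,u \right)} = 3 - \frac{r \left(u + u\right)}{3} = 3 - \frac{r 2 u}{3} = 3 - \frac{2 r u}{3}$)
$Y{\left(v,h \right)} = 293$ ($Y{\left(v,h \right)} = 5 + 2 \cdot 12^{2} = 5 + 2 \cdot 144 = 5 + 288 = 293$)
$\frac{960}{7432} + \frac{Y{\left(o{\left(-11,-5 \right)},94 \right)}}{g} = \frac{960}{7432} + \frac{293}{38003} = 960 \cdot \frac{1}{7432} + 293 \cdot \frac{1}{38003} = \frac{120}{929} + \frac{293}{38003} = \frac{4832557}{35304787}$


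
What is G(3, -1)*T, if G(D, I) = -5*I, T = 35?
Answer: 175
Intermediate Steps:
G(3, -1)*T = -5*(-1)*35 = 5*35 = 175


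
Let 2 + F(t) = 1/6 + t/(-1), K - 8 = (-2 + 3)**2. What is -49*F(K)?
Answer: 3185/6 ≈ 530.83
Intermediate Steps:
K = 9 (K = 8 + (-2 + 3)**2 = 8 + 1**2 = 8 + 1 = 9)
F(t) = -11/6 - t (F(t) = -2 + (1/6 + t/(-1)) = -2 + (1*(1/6) + t*(-1)) = -2 + (1/6 - t) = -11/6 - t)
-49*F(K) = -49*(-11/6 - 1*9) = -49*(-11/6 - 9) = -49*(-65/6) = 3185/6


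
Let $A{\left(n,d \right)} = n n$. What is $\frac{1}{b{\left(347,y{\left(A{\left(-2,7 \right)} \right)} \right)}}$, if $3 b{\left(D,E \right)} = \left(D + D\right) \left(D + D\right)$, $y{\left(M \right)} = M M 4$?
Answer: $\frac{3}{481636} \approx 6.2288 \cdot 10^{-6}$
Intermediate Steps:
$A{\left(n,d \right)} = n^{2}$
$y{\left(M \right)} = 4 M^{2}$ ($y{\left(M \right)} = M 4 M = 4 M^{2}$)
$b{\left(D,E \right)} = \frac{4 D^{2}}{3}$ ($b{\left(D,E \right)} = \frac{\left(D + D\right) \left(D + D\right)}{3} = \frac{2 D 2 D}{3} = \frac{4 D^{2}}{3}$)
$\frac{1}{b{\left(347,y{\left(A{\left(-2,7 \right)} \right)} \right)}} = \frac{1}{\frac{4}{3} \cdot 347^{2}} = \frac{1}{\frac{4}{3} \cdot 120409} = \frac{1}{\frac{481636}{3}} = \frac{3}{481636}$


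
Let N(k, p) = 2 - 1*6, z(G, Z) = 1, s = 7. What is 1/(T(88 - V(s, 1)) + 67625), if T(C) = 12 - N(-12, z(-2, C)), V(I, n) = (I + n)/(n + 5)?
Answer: 1/67641 ≈ 1.4784e-5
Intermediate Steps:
V(I, n) = (I + n)/(5 + n)
N(k, p) = -4 (N(k, p) = 2 - 6 = -4)
T(C) = 16 (T(C) = 12 - 1*(-4) = 12 + 4 = 16)
1/(T(88 - V(s, 1)) + 67625) = 1/(16 + 67625) = 1/67641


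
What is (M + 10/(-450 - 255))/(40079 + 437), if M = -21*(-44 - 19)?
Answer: 186541/5712756 ≈ 0.032653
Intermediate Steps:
M = 1323 (M = -21*(-63) = 1323)
(M + 10/(-450 - 255))/(40079 + 437) = (1323 + 10/(-450 - 255))/(40079 + 437) = (1323 + 10/(-705))/40516 = (1323 + 10*(-1/705))*(1/40516) = (1323 - 2/141)*(1/40516) = (186541/141)*(1/40516) = 186541/5712756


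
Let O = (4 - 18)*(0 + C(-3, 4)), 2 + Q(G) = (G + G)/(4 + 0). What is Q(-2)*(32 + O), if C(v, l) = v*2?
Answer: -348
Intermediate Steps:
C(v, l) = 2*v
Q(G) = -2 + G/2 (Q(G) = -2 + (G + G)/(4 + 0) = -2 + (2*G)/4 = -2 + (2*G)*(¼) = -2 + G/2)
O = 84 (O = (4 - 18)*(0 + 2*(-3)) = -14*(0 - 6) = -14*(-6) = 84)
Q(-2)*(32 + O) = (-2 + (½)*(-2))*(32 + 84) = (-2 - 1)*116 = -3*116 = -348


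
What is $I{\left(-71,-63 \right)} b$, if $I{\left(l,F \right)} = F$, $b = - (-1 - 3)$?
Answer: $-252$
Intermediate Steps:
$b = 4$ ($b = \left(-1\right) \left(-4\right) = 4$)
$I{\left(-71,-63 \right)} b = \left(-63\right) 4 = -252$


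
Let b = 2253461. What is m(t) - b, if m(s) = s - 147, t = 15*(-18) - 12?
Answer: -2253890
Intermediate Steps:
t = -282 (t = -270 - 12 = -282)
m(s) = -147 + s
m(t) - b = (-147 - 282) - 1*2253461 = -429 - 2253461 = -2253890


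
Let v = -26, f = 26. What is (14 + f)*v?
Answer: -1040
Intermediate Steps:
(14 + f)*v = (14 + 26)*(-26) = 40*(-26) = -1040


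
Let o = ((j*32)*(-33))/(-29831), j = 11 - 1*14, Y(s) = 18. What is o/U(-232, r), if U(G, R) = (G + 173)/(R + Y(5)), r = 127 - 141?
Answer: 12672/1760029 ≈ 0.0071999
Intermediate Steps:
j = -3 (j = 11 - 14 = -3)
r = -14
U(G, R) = (173 + G)/(18 + R) (U(G, R) = (G + 173)/(R + 18) = (173 + G)/(18 + R))
o = -3168/29831 (o = (-3*32*(-33))/(-29831) = -96*(-33)*(-1/29831) = 3168*(-1/29831) = -3168/29831 ≈ -0.10620)
o/U(-232, r) = -3168*(18 - 14)/(173 - 232)/29831 = -3168/(29831*(-59/4)) = -3168/29831*(-4/59) = 12672/1760029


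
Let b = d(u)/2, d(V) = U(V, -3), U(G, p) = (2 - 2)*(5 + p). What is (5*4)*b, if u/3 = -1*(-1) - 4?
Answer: 0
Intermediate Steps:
U(G, p) = 0 (U(G, p) = 0*(5 + p) = 0)
u = -9 (u = 3*(-1*(-1) - 4) = 3*(1 - 4) = 3*(-3) = -9)
d(V) = 0
b = 0 (b = 0/2 = (½)*0 = 0)
(5*4)*b = (5*4)*0 = 20*0 = 0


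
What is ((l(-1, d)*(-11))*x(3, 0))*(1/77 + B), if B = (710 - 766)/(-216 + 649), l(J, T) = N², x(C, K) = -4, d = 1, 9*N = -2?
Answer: -6896/27279 ≈ -0.25280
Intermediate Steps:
N = -2/9 (N = (⅑)*(-2) = -2/9 ≈ -0.22222)
l(J, T) = 4/81 (l(J, T) = (-2/9)² = 4/81)
B = -56/433 ≈ -0.12933
((l(-1, d)*(-11))*x(3, 0))*(1/77 + B) = (((4/81)*(-11))*(-4))*(1/77 - 56/433) = (-44/81*(-4))*(1/77 - 56/433) = (176/81)*(-3879/33341) = -6896/27279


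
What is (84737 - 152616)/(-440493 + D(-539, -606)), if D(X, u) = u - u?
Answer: 67879/440493 ≈ 0.15410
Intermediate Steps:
D(X, u) = 0
(84737 - 152616)/(-440493 + D(-539, -606)) = (84737 - 152616)/(-440493 + 0) = -67879/(-440493) = -67879*(-1/440493) = 67879/440493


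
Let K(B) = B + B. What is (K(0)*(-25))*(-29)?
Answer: 0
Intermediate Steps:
K(B) = 2*B
(K(0)*(-25))*(-29) = ((2*0)*(-25))*(-29) = (0*(-25))*(-29) = 0*(-29) = 0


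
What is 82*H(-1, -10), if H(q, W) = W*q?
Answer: 820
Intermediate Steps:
82*H(-1, -10) = 82*(-10*(-1)) = 82*10 = 820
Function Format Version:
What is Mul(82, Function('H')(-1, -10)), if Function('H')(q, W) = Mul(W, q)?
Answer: 820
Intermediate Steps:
Mul(82, Function('H')(-1, -10)) = Mul(82, Mul(-10, -1)) = Mul(82, 10) = 820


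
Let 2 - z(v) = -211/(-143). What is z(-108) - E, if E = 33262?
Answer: -4756391/143 ≈ -33262.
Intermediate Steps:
z(v) = 75/143 (z(v) = 2 - (-211)/(-143) = 2 - (-211)*(-1)/143 = 2 - 1*211/143 = 2 - 211/143 = 75/143)
z(-108) - E = 75/143 - 1*33262 = 75/143 - 33262 = -4756391/143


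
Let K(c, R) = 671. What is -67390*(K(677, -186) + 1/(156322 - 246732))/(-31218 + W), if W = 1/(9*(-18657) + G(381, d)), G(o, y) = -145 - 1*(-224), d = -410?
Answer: 68614260004422534/47369793431333 ≈ 1448.5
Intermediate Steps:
G(o, y) = 79 (G(o, y) = -145 + 224 = 79)
W = -1/167834 (W = 1/(9*(-18657) + 79) = 1/(-167913 + 79) = 1/(-167834) = -1/167834 ≈ -5.9583e-6)
-67390*(K(677, -186) + 1/(156322 - 246732))/(-31218 + W) = -67390*(671 + 1/(156322 - 246732))/(-31218 - 1/167834) = -67390/((-5239441813/(167834*(671 + 1/(-90410))))) = -67390/((-5239441813/(167834*(671 - 1/90410)))) = -67390/((-5239441813/(167834*60665109/90410))) = -67390/((-5239441813/167834*90410/60665109)) = -67390/(-236848967156665/5090833951953) = -67390*(-5090833951953/236848967156665) = 68614260004422534/47369793431333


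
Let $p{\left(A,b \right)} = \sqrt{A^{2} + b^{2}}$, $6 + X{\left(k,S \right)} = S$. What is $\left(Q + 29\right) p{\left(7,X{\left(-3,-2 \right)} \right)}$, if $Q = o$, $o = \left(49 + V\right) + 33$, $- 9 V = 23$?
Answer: $\frac{976 \sqrt{113}}{9} \approx 1152.8$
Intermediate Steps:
$X{\left(k,S \right)} = -6 + S$
$V = - \frac{23}{9}$ ($V = \left(- \frac{1}{9}\right) 23 = - \frac{23}{9} \approx -2.5556$)
$o = \frac{715}{9}$ ($o = \left(49 - \frac{23}{9}\right) + 33 = \frac{418}{9} + 33 = \frac{715}{9} \approx 79.444$)
$Q = \frac{715}{9} \approx 79.444$
$\left(Q + 29\right) p{\left(7,X{\left(-3,-2 \right)} \right)} = \left(\frac{715}{9} + 29\right) \sqrt{7^{2} + \left(-6 - 2\right)^{2}} = \frac{976 \sqrt{49 + \left(-8\right)^{2}}}{9} = \frac{976 \sqrt{49 + 64}}{9} = \frac{976 \sqrt{113}}{9}$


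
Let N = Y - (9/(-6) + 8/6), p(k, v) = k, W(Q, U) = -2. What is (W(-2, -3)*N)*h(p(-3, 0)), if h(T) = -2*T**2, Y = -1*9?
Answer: -318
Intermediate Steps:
Y = -9
N = -53/6 (N = -9 - (9/(-6) + 8/6) = -9 - (9*(-1/6) + 8*(1/6)) = -9 - (-3/2 + 4/3) = -9 - 1*(-1/6) = -9 + 1/6 = -53/6 ≈ -8.8333)
(W(-2, -3)*N)*h(p(-3, 0)) = (-2*(-53/6))*(-2*(-3)**2) = 53*(-2*9)/3 = (53/3)*(-18) = -318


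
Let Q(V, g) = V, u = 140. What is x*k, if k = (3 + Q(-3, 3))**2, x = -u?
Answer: 0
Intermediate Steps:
x = -140 (x = -1*140 = -140)
k = 0 (k = (3 - 3)**2 = 0**2 = 0)
x*k = -140*0 = 0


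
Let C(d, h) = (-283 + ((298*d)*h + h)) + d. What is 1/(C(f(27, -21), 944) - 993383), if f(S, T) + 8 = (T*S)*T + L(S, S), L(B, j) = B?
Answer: 1/3353946116 ≈ 2.9816e-10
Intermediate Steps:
f(S, T) = -8 + S + S*T² (f(S, T) = -8 + ((T*S)*T + S) = -8 + ((S*T)*T + S) = -8 + (S*T² + S) = -8 + (S + S*T²) = -8 + S + S*T²)
C(d, h) = -283 + d + h + 298*d*h (C(d, h) = (-283 + (298*d*h + h)) + d = (-283 + (h + 298*d*h)) + d = (-283 + h + 298*d*h) + d = -283 + d + h + 298*d*h)
1/(C(f(27, -21), 944) - 993383) = 1/((-283 + (-8 + 27 + 27*(-21)²) + 944 + 298*(-8 + 27 + 27*(-21)²)*944) - 993383) = 1/((-283 + (-8 + 27 + 27*441) + 944 + 298*(-8 + 27 + 27*441)*944) - 993383) = 1/((-283 + (-8 + 27 + 11907) + 944 + 298*(-8 + 27 + 11907)*944) - 993383) = 1/((-283 + 11926 + 944 + 298*11926*944) - 993383) = 1/((-283 + 11926 + 944 + 3354926912) - 993383) = 1/(3354939499 - 993383) = 1/3353946116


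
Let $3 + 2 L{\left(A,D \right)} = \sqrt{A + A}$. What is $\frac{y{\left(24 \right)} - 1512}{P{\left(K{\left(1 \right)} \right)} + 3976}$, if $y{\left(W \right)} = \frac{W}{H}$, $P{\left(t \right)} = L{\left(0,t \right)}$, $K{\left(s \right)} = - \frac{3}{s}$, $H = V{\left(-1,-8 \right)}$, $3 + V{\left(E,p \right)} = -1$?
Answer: $- \frac{3036}{7949} \approx -0.38193$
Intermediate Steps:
$V{\left(E,p \right)} = -4$ ($V{\left(E,p \right)} = -3 - 1 = -4$)
$H = -4$
$L{\left(A,D \right)} = - \frac{3}{2} + \frac{\sqrt{2} \sqrt{A}}{2}$ ($L{\left(A,D \right)} = - \frac{3}{2} + \frac{\sqrt{A + A}}{2} = - \frac{3}{2} + \frac{\sqrt{2 A}}{2} = - \frac{3}{2} + \frac{\sqrt{2} \sqrt{A}}{2}$)
$P{\left(t \right)} = - \frac{3}{2}$ ($P{\left(t \right)} = - \frac{3}{2} + \frac{\sqrt{2} \sqrt{0}}{2} = - \frac{3}{2} + \frac{1}{2} \sqrt{2} \cdot 0 = - \frac{3}{2} + 0 = - \frac{3}{2}$)
$y{\left(W \right)} = - \frac{W}{4}$ ($y{\left(W \right)} = \frac{W}{-4} = W \left(- \frac{1}{4}\right) = - \frac{W}{4}$)
$\frac{y{\left(24 \right)} - 1512}{P{\left(K{\left(1 \right)} \right)} + 3976} = \frac{\left(- \frac{1}{4}\right) 24 - 1512}{- \frac{3}{2} + 3976} = \frac{-6 - 1512}{\frac{7949}{2}} = \left(-1518\right) \frac{2}{7949} = - \frac{3036}{7949}$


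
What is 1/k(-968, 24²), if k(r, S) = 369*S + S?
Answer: 1/213120 ≈ 4.6922e-6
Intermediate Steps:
k(r, S) = 370*S
1/k(-968, 24²) = 1/(370*24²) = 1/(370*576) = 1/213120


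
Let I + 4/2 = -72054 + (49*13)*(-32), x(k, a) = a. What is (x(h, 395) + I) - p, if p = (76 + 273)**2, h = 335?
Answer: -213846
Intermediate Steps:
I = -92440 (I = -2 + (-72054 + (49*13)*(-32)) = -2 + (-72054 + 637*(-32)) = -2 + (-72054 - 20384) = -2 - 92438 = -92440)
p = 121801 (p = 349**2 = 121801)
(x(h, 395) + I) - p = (395 - 92440) - 1*121801 = -92045 - 121801 = -213846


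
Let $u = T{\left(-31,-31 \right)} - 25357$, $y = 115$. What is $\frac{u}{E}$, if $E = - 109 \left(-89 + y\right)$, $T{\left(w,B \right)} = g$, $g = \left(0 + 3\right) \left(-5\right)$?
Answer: $\frac{12686}{1417} \approx 8.9527$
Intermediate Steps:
$g = -15$ ($g = 3 \left(-5\right) = -15$)
$T{\left(w,B \right)} = -15$
$u = -25372$ ($u = -15 - 25357 = -25372$)
$E = -2834$ ($E = - 109 \left(-89 + 115\right) = \left(-109\right) 26 = -2834$)
$\frac{u}{E} = - \frac{25372}{-2834} = \left(-25372\right) \left(- \frac{1}{2834}\right) = \frac{12686}{1417}$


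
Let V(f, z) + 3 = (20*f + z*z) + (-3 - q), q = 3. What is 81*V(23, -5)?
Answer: 38556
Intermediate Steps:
V(f, z) = -9 + z² + 20*f (V(f, z) = -3 + ((20*f + z*z) + (-3 - 1*3)) = -3 + ((20*f + z²) + (-3 - 3)) = -3 + ((z² + 20*f) - 6) = -3 + (-6 + z² + 20*f) = -9 + z² + 20*f)
81*V(23, -5) = 81*(-9 + (-5)² + 20*23) = 81*(-9 + 25 + 460) = 81*476 = 38556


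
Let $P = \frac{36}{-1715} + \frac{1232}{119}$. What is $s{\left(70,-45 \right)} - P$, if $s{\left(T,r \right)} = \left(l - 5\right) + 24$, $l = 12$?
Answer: $\frac{602577}{29155} \approx 20.668$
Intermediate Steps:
$s{\left(T,r \right)} = 31$ ($s{\left(T,r \right)} = \left(12 - 5\right) + 24 = 7 + 24 = 31$)
$P = \frac{301228}{29155}$ ($P = 36 \left(- \frac{1}{1715}\right) + 1232 \cdot \frac{1}{119} = - \frac{36}{1715} + \frac{176}{17} = \frac{301228}{29155} \approx 10.332$)
$s{\left(70,-45 \right)} - P = 31 - \frac{301228}{29155} = \frac{602577}{29155}$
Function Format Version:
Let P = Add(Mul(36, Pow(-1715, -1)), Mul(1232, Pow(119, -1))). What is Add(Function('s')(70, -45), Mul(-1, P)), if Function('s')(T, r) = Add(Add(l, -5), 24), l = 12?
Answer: Rational(602577, 29155) ≈ 20.668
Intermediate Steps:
Function('s')(T, r) = 31 (Function('s')(T, r) = Add(Add(12, -5), 24) = Add(7, 24) = 31)
P = Rational(301228, 29155) (P = Add(Mul(36, Rational(-1, 1715)), Mul(1232, Rational(1, 119))) = Add(Rational(-36, 1715), Rational(176, 17)) = Rational(301228, 29155) ≈ 10.332)
Add(Function('s')(70, -45), Mul(-1, P)) = Add(31, Mul(-1, Rational(301228, 29155))) = Add(31, Rational(-301228, 29155)) = Rational(602577, 29155)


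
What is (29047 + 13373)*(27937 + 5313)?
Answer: 1410465000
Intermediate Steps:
(29047 + 13373)*(27937 + 5313) = 42420*33250 = 1410465000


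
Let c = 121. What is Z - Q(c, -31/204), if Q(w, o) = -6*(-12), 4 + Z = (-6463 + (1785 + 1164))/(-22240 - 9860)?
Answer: -1218043/16050 ≈ -75.891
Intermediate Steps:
Z = -62443/16050 (Z = -4 + (-6463 + (1785 + 1164))/(-22240 - 9860) = -4 + (-6463 + 2949)/(-32100) = -4 - 3514*(-1/32100) = -4 + 1757/16050 = -62443/16050 ≈ -3.8905)
Q(w, o) = 72
Z - Q(c, -31/204) = -62443/16050 - 1*72 = -62443/16050 - 72 = -1218043/16050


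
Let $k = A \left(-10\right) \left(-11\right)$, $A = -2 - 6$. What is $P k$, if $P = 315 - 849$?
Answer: $469920$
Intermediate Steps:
$A = -8$
$P = -534$ ($P = 315 - 849 = -534$)
$k = -880$ ($k = \left(-8\right) \left(-10\right) \left(-11\right) = 80 \left(-11\right) = -880$)
$P k = \left(-534\right) \left(-880\right) = 469920$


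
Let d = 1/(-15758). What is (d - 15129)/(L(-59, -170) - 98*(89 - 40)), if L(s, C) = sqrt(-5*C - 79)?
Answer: 572405081983/181677393607 + 238402783*sqrt(771)/363354787214 ≈ 3.1689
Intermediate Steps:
d = -1/15758 ≈ -6.3460e-5
L(s, C) = sqrt(-79 - 5*C)
(d - 15129)/(L(-59, -170) - 98*(89 - 40)) = (-1/15758 - 15129)/(sqrt(-79 - 5*(-170)) - 98*(89 - 40)) = -238402783/(15758*(sqrt(-79 + 850) - 98*49)) = -238402783/(15758*(sqrt(771) - 4802)) = -238402783/(15758*(-4802 + sqrt(771)))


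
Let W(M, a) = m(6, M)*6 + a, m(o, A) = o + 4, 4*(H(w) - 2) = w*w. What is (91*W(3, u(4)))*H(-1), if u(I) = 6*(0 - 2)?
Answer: 9828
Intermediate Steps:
H(w) = 2 + w**2/4 (H(w) = 2 + (w*w)/4 = 2 + w**2/4)
m(o, A) = 4 + o
u(I) = -12 (u(I) = 6*(-2) = -12)
W(M, a) = 60 + a (W(M, a) = (4 + 6)*6 + a = 10*6 + a = 60 + a)
(91*W(3, u(4)))*H(-1) = (91*(60 - 12))*(2 + (1/4)*(-1)**2) = (91*48)*(2 + (1/4)*1) = 4368*(2 + 1/4) = 4368*(9/4) = 9828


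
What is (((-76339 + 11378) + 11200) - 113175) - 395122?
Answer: -562058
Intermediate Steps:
(((-76339 + 11378) + 11200) - 113175) - 395122 = ((-64961 + 11200) - 113175) - 395122 = (-53761 - 113175) - 395122 = -166936 - 395122 = -562058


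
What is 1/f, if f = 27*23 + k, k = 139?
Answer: 1/760 ≈ 0.0013158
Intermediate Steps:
f = 760 (f = 27*23 + 139 = 621 + 139 = 760)
1/f = 1/760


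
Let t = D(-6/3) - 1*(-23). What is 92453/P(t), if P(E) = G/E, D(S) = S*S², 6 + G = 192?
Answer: 462265/62 ≈ 7455.9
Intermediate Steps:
G = 186 (G = -6 + 192 = 186)
D(S) = S³
t = 15 (t = (-6/3)³ - 1*(-23) = (-6*⅓)³ + 23 = (-2)³ + 23 = -8 + 23 = 15)
P(E) = 186/E
92453/P(t) = 92453/((186/15)) = 92453/((186*(1/15))) = 92453/(62/5) = 92453*(5/62) = 462265/62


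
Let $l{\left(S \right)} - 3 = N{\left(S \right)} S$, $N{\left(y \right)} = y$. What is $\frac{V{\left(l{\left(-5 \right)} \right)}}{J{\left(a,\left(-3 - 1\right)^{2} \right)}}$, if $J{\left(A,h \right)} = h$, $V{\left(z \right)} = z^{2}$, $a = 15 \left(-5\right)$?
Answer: $49$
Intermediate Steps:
$l{\left(S \right)} = 3 + S^{2}$ ($l{\left(S \right)} = 3 + S S = 3 + S^{2}$)
$a = -75$
$\frac{V{\left(l{\left(-5 \right)} \right)}}{J{\left(a,\left(-3 - 1\right)^{2} \right)}} = \frac{\left(3 + \left(-5\right)^{2}\right)^{2}}{\left(-3 - 1\right)^{2}} = \frac{\left(3 + 25\right)^{2}}{\left(-4\right)^{2}} = \frac{28^{2}}{16} = 784 \cdot \frac{1}{16} = 49$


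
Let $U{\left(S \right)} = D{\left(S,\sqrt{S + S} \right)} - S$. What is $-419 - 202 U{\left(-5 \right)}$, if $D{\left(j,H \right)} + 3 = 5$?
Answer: $-1833$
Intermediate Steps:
$D{\left(j,H \right)} = 2$ ($D{\left(j,H \right)} = -3 + 5 = 2$)
$U{\left(S \right)} = 2 - S$
$-419 - 202 U{\left(-5 \right)} = -419 - 202 \left(2 - -5\right) = -419 - 202 \left(2 + 5\right) = -419 - 1414 = -1833$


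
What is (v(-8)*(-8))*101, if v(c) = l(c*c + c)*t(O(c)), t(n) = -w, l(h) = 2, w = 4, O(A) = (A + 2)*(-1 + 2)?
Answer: 6464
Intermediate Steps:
O(A) = 2 + A (O(A) = (2 + A)*1 = 2 + A)
t(n) = -4 (t(n) = -1*4 = -4)
v(c) = -8 (v(c) = 2*(-4) = -8)
(v(-8)*(-8))*101 = -8*(-8)*101 = 64*101 = 6464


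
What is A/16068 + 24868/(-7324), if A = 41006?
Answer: -12406385/14710254 ≈ -0.84338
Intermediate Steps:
A/16068 + 24868/(-7324) = 41006/16068 + 24868/(-7324) = 41006*(1/16068) + 24868*(-1/7324) = 20503/8034 - 6217/1831 = -12406385/14710254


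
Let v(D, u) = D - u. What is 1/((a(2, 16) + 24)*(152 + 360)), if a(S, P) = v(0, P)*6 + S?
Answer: -1/35840 ≈ -2.7902e-5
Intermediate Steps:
a(S, P) = S - 6*P (a(S, P) = (0 - P)*6 + S = -P*6 + S = -6*P + S = S - 6*P)
1/((a(2, 16) + 24)*(152 + 360)) = 1/(((2 - 6*16) + 24)*(152 + 360)) = 1/(((2 - 96) + 24)*512) = 1/((-94 + 24)*512) = 1/(-70*512) = 1/(-35840) = -1/35840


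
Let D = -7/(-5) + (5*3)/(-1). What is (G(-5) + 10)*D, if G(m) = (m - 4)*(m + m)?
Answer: -1360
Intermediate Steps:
G(m) = 2*m*(-4 + m) (G(m) = (-4 + m)*(2*m) = 2*m*(-4 + m))
D = -68/5 (D = -7*(-⅕) + 15*(-1) = 7/5 - 15 = -68/5 ≈ -13.600)
(G(-5) + 10)*D = (2*(-5)*(-4 - 5) + 10)*(-68/5) = (2*(-5)*(-9) + 10)*(-68/5) = (90 + 10)*(-68/5) = 100*(-68/5) = -1360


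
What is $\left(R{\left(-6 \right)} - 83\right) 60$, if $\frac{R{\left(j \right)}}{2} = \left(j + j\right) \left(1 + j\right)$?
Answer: $2220$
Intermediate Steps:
$R{\left(j \right)} = 4 j \left(1 + j\right)$ ($R{\left(j \right)} = 2 \left(j + j\right) \left(1 + j\right) = 2 \cdot 2 j \left(1 + j\right) = 4 j \left(1 + j\right)$)
$\left(R{\left(-6 \right)} - 83\right) 60 = \left(4 \left(-6\right) \left(1 - 6\right) - 83\right) 60 = \left(4 \left(-6\right) \left(-5\right) - 83\right) 60 = \left(120 - 83\right) 60 = 37 \cdot 60 = 2220$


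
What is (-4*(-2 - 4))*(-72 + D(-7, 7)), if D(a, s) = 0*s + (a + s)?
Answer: -1728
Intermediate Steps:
D(a, s) = a + s (D(a, s) = 0 + (a + s) = a + s)
(-4*(-2 - 4))*(-72 + D(-7, 7)) = (-4*(-2 - 4))*(-72 + (-7 + 7)) = (-4*(-6))*(-72 + 0) = 24*(-72) = -1728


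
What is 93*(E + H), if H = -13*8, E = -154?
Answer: -23994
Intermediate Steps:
H = -104
93*(E + H) = 93*(-154 - 104) = 93*(-258) = -23994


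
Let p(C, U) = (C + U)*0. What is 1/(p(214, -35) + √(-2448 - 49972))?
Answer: -I*√13105/26210 ≈ -0.0043677*I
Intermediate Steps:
p(C, U) = 0
1/(p(214, -35) + √(-2448 - 49972)) = 1/(0 + √(-2448 - 49972)) = 1/(0 + √(-52420)) = 1/(0 + 2*I*√13105) = 1/(2*I*√13105) = -I*√13105/26210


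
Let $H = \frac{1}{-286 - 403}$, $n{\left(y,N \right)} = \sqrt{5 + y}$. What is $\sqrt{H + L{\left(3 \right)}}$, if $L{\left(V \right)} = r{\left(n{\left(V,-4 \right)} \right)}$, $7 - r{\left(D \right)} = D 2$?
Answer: $\frac{\sqrt{3322358 - 1898884 \sqrt{2}}}{689} \approx 1.1583$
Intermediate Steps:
$r{\left(D \right)} = 7 - 2 D$ ($r{\left(D \right)} = 7 - D 2 = 7 - 2 D$)
$L{\left(V \right)} = 7 - 2 \sqrt{5 + V}$
$H = - \frac{1}{689}$ ($H = \frac{1}{-689} = - \frac{1}{689} \approx -0.0014514$)
$\sqrt{H + L{\left(3 \right)}} = \sqrt{- \frac{1}{689} + \left(7 - 2 \sqrt{5 + 3}\right)} = \sqrt{- \frac{1}{689} + \left(7 - 2 \sqrt{8}\right)} = \sqrt{- \frac{1}{689} + \left(7 - 2 \cdot 2 \sqrt{2}\right)} = \sqrt{- \frac{1}{689} + \left(7 - 4 \sqrt{2}\right)} = \sqrt{\frac{4822}{689} - 4 \sqrt{2}}$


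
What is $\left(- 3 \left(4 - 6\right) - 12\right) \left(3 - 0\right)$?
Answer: $-18$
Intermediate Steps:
$\left(- 3 \left(4 - 6\right) - 12\right) \left(3 - 0\right) = \left(- 3 \left(4 - 6\right) - 12\right) \left(3 + 0\right) = \left(- 3 \left(4 - 6\right) - 12\right) 3 = \left(\left(-3\right) \left(-2\right) - 12\right) 3 = \left(6 - 12\right) 3 = \left(-6\right) 3 = -18$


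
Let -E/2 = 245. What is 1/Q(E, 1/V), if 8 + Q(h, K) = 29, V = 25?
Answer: 1/21 ≈ 0.047619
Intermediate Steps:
E = -490 (E = -2*245 = -490)
Q(h, K) = 21 (Q(h, K) = -8 + 29 = 21)
1/Q(E, 1/V) = 1/21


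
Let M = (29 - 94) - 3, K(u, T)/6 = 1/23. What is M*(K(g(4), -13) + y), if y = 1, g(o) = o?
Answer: -1972/23 ≈ -85.739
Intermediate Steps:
K(u, T) = 6/23
M = -68 (M = -65 - 3 = -68)
M*(K(g(4), -13) + y) = -68*(6/23 + 1) = -68*29/23 = -1972/23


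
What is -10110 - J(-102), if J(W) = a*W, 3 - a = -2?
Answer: -9600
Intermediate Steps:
a = 5 (a = 3 - 1*(-2) = 3 + 2 = 5)
J(W) = 5*W
-10110 - J(-102) = -10110 - 5*(-102) = -10110 - 1*(-510) = -10110 + 510 = -9600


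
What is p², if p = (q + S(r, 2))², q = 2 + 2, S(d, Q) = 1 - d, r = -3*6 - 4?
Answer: 531441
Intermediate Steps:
r = -22 (r = -18 - 4 = -22)
q = 4
p = 729 (p = (4 + (1 - 1*(-22)))² = (4 + (1 + 22))² = (4 + 23)² = 27² = 729)
p² = 729² = 531441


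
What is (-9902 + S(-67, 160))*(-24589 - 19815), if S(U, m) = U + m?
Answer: 435558836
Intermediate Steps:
(-9902 + S(-67, 160))*(-24589 - 19815) = (-9902 + (-67 + 160))*(-24589 - 19815) = (-9902 + 93)*(-44404) = -9809*(-44404) = 435558836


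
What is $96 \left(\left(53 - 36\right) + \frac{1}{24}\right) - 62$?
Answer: $1574$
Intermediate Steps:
$96 \left(\left(53 - 36\right) + \frac{1}{24}\right) - 62 = 96 \left(17 + \frac{1}{24}\right) - 62 = 96 \cdot \frac{409}{24} - 62 = 1636 - 62 = 1574$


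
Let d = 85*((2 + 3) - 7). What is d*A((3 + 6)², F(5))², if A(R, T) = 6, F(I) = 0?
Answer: -6120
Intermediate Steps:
d = -170 (d = 85*(5 - 7) = 85*(-2) = -170)
d*A((3 + 6)², F(5))² = -170*6² = -170*36 = -6120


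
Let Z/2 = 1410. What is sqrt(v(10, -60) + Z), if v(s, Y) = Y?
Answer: 2*sqrt(690) ≈ 52.536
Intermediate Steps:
Z = 2820 (Z = 2*1410 = 2820)
sqrt(v(10, -60) + Z) = sqrt(-60 + 2820) = sqrt(2760) = 2*sqrt(690)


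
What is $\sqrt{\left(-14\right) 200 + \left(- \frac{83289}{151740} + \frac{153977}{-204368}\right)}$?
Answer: $\frac{i \sqrt{129915493186351939465}}{215352780} \approx 52.927 i$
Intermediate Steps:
$\sqrt{\left(-14\right) 200 + \left(- \frac{83289}{151740} + \frac{153977}{-204368}\right)} = \sqrt{-2800 + \left(\left(-83289\right) \frac{1}{151740} + 153977 \left(- \frac{1}{204368}\right)\right)} = \sqrt{-2800 - \frac{3365506361}{2584233360}} = \sqrt{- \frac{7239218914361}{2584233360}} = \frac{i \sqrt{129915493186351939465}}{215352780}$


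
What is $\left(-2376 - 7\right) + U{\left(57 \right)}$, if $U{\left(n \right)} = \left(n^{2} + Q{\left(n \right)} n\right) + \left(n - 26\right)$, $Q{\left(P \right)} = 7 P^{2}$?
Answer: $1297248$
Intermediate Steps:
$U{\left(n \right)} = -26 + n + n^{2} + 7 n^{3}$ ($U{\left(n \right)} = \left(n^{2} + 7 n^{2} n\right) + \left(n - 26\right) = \left(n^{2} + 7 n^{3}\right) + \left(-26 + n\right) = -26 + n + n^{2} + 7 n^{3}$)
$\left(-2376 - 7\right) + U{\left(57 \right)} = \left(-2376 - 7\right) + \left(-26 + 57 + 57^{2} + 7 \cdot 57^{3}\right) = -2383 + \left(-26 + 57 + 3249 + 7 \cdot 185193\right) = -2383 + \left(-26 + 57 + 3249 + 1296351\right) = -2383 + 1299631 = 1297248$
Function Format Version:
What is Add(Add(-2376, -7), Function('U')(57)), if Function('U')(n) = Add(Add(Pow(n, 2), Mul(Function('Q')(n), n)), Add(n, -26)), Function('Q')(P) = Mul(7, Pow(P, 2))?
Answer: 1297248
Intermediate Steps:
Function('U')(n) = Add(-26, n, Pow(n, 2), Mul(7, Pow(n, 3))) (Function('U')(n) = Add(Add(Pow(n, 2), Mul(Mul(7, Pow(n, 2)), n)), Add(n, -26)) = Add(Add(Pow(n, 2), Mul(7, Pow(n, 3))), Add(-26, n)) = Add(-26, n, Pow(n, 2), Mul(7, Pow(n, 3))))
Add(Add(-2376, -7), Function('U')(57)) = Add(Add(-2376, -7), Add(-26, 57, Pow(57, 2), Mul(7, Pow(57, 3)))) = Add(-2383, Add(-26, 57, 3249, Mul(7, 185193))) = Add(-2383, Add(-26, 57, 3249, 1296351)) = Add(-2383, 1299631) = 1297248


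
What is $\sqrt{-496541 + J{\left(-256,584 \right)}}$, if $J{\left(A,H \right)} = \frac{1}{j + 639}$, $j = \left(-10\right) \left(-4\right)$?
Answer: $\frac{i \sqrt{228925758502}}{679} \approx 704.66 i$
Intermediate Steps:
$j = 40$
$J{\left(A,H \right)} = \frac{1}{679}$ ($J{\left(A,H \right)} = \frac{1}{40 + 639} = \frac{1}{679}$)
$\sqrt{-496541 + J{\left(-256,584 \right)}} = \sqrt{-496541 + \frac{1}{679}} = \sqrt{- \frac{337151338}{679}} = \frac{i \sqrt{228925758502}}{679}$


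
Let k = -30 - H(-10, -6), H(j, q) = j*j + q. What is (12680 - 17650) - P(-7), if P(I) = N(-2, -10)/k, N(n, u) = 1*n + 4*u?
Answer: -308161/62 ≈ -4970.3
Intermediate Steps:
H(j, q) = q + j² (H(j, q) = j² + q = q + j²)
N(n, u) = n + 4*u
k = -124 (k = -30 - (-6 + (-10)²) = -30 - (-6 + 100) = -30 - 1*94 = -30 - 94 = -124)
P(I) = 21/62 (P(I) = (-2 + 4*(-10))/(-124) = (-2 - 40)*(-1/124) = -42*(-1/124) = 21/62)
(12680 - 17650) - P(-7) = (12680 - 17650) - 1*21/62 = -4970 - 21/62 = -308161/62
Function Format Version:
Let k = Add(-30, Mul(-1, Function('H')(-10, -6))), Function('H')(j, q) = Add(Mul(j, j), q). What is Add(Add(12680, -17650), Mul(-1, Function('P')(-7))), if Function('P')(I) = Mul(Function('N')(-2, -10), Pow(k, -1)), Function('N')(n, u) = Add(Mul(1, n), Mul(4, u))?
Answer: Rational(-308161, 62) ≈ -4970.3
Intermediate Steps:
Function('H')(j, q) = Add(q, Pow(j, 2)) (Function('H')(j, q) = Add(Pow(j, 2), q) = Add(q, Pow(j, 2)))
Function('N')(n, u) = Add(n, Mul(4, u))
k = -124 (k = Add(-30, Mul(-1, Add(-6, Pow(-10, 2)))) = Add(-30, Mul(-1, Add(-6, 100))) = Add(-30, Mul(-1, 94)) = Add(-30, -94) = -124)
Function('P')(I) = Rational(21, 62) (Function('P')(I) = Mul(Add(-2, Mul(4, -10)), Pow(-124, -1)) = Mul(Add(-2, -40), Rational(-1, 124)) = Mul(-42, Rational(-1, 124)) = Rational(21, 62))
Add(Add(12680, -17650), Mul(-1, Function('P')(-7))) = Add(Add(12680, -17650), Mul(-1, Rational(21, 62))) = Add(-4970, Rational(-21, 62)) = Rational(-308161, 62)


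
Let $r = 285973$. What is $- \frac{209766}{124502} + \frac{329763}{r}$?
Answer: $- \frac{9465629646}{17802105223} \approx -0.53171$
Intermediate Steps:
$- \frac{209766}{124502} + \frac{329763}{r} = - \frac{209766}{124502} + \frac{329763}{285973} = \left(-209766\right) \frac{1}{124502} + 329763 \cdot \frac{1}{285973} = - \frac{104883}{62251} + \frac{329763}{285973} = - \frac{9465629646}{17802105223}$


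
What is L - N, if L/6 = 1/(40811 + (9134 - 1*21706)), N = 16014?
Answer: -150739780/9413 ≈ -16014.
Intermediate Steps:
L = 2/9413 (L = 6/(40811 + (9134 - 1*21706)) = 6/(40811 + (9134 - 21706)) = 6/(40811 - 12572) = 6/28239 = 6*(1/28239) = 2/9413 ≈ 0.00021247)
L - N = 2/9413 - 1*16014 = 2/9413 - 16014 = -150739780/9413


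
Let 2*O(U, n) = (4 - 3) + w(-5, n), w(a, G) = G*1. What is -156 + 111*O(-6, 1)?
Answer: -45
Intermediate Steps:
w(a, G) = G
O(U, n) = ½ + n/2 (O(U, n) = ((4 - 3) + n)/2 = (1 + n)/2 = ½ + n/2)
-156 + 111*O(-6, 1) = -156 + 111*(½ + (½)*1) = -156 + 111*(½ + ½) = -156 + 111*1 = -156 + 111 = -45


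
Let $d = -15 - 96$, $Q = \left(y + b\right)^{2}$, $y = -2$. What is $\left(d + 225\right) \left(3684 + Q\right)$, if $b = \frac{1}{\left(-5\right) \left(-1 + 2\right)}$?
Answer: $\frac{10513194}{25} \approx 4.2053 \cdot 10^{5}$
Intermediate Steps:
$b = - \frac{1}{5}$ ($b = \frac{1}{\left(-5\right) 1} = \frac{1}{-5} = - \frac{1}{5} \approx -0.2$)
$Q = \frac{121}{25}$ ($Q = \left(-2 - \frac{1}{5}\right)^{2} = \left(- \frac{11}{5}\right)^{2} = \frac{121}{25} \approx 4.84$)
$d = -111$ ($d = -15 - 96 = -111$)
$\left(d + 225\right) \left(3684 + Q\right) = \left(-111 + 225\right) \left(3684 + \frac{121}{25}\right) = 114 \cdot \frac{92221}{25} = \frac{10513194}{25}$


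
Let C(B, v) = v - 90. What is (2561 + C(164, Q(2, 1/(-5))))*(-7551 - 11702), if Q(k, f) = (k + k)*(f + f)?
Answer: -237716791/5 ≈ -4.7543e+7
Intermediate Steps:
Q(k, f) = 4*f*k (Q(k, f) = (2*k)*(2*f) = 4*f*k)
C(B, v) = -90 + v
(2561 + C(164, Q(2, 1/(-5))))*(-7551 - 11702) = (2561 + (-90 + 4*2/(-5)))*(-7551 - 11702) = (2561 + (-90 + 4*(-⅕)*2))*(-19253) = (2561 + (-90 - 8/5))*(-19253) = (2561 - 458/5)*(-19253) = (12347/5)*(-19253) = -237716791/5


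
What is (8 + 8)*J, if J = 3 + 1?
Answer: 64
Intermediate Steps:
J = 4
(8 + 8)*J = (8 + 8)*4 = 16*4 = 64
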